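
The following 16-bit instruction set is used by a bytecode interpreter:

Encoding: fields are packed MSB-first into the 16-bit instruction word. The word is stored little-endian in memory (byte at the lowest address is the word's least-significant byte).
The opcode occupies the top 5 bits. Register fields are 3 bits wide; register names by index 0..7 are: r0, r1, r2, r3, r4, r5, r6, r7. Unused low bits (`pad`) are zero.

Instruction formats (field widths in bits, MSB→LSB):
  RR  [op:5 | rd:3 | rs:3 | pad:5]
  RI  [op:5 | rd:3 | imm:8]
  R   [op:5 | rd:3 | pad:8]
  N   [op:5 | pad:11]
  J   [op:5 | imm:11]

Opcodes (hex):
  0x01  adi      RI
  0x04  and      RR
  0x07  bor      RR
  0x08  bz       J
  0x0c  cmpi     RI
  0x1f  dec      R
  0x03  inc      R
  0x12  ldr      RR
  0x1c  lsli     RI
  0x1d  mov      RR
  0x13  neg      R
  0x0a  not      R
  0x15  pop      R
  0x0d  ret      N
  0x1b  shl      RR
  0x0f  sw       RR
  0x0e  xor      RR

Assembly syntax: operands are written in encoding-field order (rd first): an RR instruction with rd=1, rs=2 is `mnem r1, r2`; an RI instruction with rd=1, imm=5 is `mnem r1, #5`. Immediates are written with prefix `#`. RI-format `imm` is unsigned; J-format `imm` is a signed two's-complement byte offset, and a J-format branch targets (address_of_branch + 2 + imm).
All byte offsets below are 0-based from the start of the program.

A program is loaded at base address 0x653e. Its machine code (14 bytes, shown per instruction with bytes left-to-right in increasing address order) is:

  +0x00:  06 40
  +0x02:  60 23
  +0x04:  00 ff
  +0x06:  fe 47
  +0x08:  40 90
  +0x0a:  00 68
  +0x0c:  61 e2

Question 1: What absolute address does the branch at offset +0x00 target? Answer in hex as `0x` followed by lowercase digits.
0x6546

[00] 06 40 → 0x4006
  top 5b → 0x8 → bz [J]
  imm@[10:0]=0x6 ⇒ #6
  target = base 0x653e + off 0x00 + 2 + imm 6 = 0x6546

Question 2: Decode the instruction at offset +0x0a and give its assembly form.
ret

[0a] 00 68 → 0x6800
  opcode bits[15:11]=0xd: ret/N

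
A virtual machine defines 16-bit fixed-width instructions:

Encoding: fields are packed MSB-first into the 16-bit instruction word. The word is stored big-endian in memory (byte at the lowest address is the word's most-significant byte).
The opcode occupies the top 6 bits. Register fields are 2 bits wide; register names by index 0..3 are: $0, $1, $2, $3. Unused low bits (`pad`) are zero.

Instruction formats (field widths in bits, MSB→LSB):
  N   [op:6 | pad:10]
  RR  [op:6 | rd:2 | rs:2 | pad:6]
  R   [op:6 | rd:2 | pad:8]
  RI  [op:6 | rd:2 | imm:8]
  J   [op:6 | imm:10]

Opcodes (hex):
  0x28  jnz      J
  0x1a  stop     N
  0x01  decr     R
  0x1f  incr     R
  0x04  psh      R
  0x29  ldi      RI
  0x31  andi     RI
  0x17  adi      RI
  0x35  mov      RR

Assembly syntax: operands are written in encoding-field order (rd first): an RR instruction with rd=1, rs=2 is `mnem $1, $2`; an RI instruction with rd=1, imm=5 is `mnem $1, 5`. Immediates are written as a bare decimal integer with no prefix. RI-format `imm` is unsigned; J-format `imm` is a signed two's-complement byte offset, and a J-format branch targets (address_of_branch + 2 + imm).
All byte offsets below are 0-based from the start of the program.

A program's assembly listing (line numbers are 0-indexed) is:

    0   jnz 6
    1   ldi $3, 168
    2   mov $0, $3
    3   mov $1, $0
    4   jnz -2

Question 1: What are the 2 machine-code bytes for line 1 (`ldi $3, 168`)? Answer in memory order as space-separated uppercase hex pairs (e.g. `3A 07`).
A7 A8

line 1 (ldi): pack op=0x29:6|rd=3:2|imm=168:8 = 0xa7a8; big→ a7 a8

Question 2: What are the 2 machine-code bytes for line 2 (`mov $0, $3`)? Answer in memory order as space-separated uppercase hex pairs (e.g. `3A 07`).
L2: mov op=0x35:6|rd=0:2|rs=3:2|pad=0:6 ⇒ 0xd4c0 ⇒ big d4 c0

D4 C0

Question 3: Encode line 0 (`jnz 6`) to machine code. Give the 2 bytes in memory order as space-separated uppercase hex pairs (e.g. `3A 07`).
L0: jnz op=0x28:6|imm=6:10 ⇒ 0xa006 ⇒ big a0 06

A0 06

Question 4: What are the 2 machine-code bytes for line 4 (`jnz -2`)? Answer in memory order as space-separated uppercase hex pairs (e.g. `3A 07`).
L4: jnz op=0x28:6|imm=-2:10 ⇒ 0xa3fe ⇒ big a3 fe

A3 FE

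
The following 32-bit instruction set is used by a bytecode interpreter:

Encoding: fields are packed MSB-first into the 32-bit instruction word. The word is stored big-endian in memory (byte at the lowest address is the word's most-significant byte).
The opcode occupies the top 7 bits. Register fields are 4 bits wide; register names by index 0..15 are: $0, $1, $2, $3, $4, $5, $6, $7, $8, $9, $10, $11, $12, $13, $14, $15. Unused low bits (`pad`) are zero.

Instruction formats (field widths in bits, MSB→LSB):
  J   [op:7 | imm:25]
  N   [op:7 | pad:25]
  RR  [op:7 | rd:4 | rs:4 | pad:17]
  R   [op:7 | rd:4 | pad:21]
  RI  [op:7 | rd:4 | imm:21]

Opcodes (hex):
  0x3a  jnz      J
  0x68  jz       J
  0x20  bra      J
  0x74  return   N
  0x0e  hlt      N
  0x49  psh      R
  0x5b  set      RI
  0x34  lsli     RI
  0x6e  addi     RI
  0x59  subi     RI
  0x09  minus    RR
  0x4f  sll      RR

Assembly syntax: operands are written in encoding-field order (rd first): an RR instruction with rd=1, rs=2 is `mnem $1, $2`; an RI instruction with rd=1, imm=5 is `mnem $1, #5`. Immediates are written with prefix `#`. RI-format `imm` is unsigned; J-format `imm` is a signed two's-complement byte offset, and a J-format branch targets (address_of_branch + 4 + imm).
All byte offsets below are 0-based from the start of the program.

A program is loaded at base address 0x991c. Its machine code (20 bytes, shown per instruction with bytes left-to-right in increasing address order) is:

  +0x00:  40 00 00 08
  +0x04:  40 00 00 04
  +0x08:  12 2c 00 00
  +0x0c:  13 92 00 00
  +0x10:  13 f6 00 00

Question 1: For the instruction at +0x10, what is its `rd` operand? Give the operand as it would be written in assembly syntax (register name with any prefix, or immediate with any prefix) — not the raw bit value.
@+10  big-endian(13 f6 00 00) = 0x13f60000
  top 7b → 0x9 → minus [RR]
  rd: (w>>21)&0xf=0xf → $15
  rs: (w>>17)&0xf=0xb → $11

$15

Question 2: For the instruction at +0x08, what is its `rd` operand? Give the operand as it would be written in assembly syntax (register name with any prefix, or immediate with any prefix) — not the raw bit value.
+0x08: 12 2c 00 00 ⇒ word 0x122c0000 (big)
  opcode bits[31:25]=0x9: minus/RR
  rd: (w>>21)&0xf=0x1 → $1
  rs: (w>>17)&0xf=0x6 → $6

$1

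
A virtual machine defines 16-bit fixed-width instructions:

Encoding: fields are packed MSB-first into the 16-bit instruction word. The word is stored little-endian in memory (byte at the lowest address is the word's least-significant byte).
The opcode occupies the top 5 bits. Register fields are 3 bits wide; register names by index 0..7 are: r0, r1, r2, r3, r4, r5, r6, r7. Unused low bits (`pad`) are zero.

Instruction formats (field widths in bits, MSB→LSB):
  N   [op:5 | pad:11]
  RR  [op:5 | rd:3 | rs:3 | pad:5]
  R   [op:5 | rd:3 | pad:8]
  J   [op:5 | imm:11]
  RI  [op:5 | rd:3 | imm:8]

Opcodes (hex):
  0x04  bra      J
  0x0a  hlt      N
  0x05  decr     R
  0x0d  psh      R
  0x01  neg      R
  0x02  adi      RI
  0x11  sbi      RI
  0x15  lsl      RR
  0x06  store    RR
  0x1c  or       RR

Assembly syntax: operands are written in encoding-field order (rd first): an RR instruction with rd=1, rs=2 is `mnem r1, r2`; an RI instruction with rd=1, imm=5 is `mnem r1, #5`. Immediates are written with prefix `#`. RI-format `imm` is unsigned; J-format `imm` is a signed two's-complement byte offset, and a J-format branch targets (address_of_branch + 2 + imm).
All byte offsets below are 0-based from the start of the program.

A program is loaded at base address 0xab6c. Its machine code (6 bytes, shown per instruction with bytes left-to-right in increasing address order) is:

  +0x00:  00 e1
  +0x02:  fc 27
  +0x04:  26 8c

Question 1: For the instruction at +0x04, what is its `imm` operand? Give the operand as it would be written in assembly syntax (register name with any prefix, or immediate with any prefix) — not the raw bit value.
#38

@+04  little-endian(26 8c) = 0x8c26
  op=0x8c26>>11=0x11 ⇒ sbi (RI)
  rd@[10:8]=0x4 ⇒ r4
  imm@[7:0]=0x26 ⇒ #38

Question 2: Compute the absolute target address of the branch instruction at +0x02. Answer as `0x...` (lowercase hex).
off 0x02: read fc 27 as little → 0x27fc
  top 5b → 0x4 → bra [J]
  [10:0] imm=2044 (s11→-4) = #-4
  target = base 0xab6c + off 0x02 + 2 + imm -4 = 0xab6c

0xab6c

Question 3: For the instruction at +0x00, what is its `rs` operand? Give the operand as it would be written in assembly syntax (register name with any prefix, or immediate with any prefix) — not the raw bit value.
r0

[00] 00 e1 → 0xe100
  op=0xe100>>11=0x1c ⇒ or (RR)
  [10:8] rd=1 = r1
  [7:5] rs=0 = r0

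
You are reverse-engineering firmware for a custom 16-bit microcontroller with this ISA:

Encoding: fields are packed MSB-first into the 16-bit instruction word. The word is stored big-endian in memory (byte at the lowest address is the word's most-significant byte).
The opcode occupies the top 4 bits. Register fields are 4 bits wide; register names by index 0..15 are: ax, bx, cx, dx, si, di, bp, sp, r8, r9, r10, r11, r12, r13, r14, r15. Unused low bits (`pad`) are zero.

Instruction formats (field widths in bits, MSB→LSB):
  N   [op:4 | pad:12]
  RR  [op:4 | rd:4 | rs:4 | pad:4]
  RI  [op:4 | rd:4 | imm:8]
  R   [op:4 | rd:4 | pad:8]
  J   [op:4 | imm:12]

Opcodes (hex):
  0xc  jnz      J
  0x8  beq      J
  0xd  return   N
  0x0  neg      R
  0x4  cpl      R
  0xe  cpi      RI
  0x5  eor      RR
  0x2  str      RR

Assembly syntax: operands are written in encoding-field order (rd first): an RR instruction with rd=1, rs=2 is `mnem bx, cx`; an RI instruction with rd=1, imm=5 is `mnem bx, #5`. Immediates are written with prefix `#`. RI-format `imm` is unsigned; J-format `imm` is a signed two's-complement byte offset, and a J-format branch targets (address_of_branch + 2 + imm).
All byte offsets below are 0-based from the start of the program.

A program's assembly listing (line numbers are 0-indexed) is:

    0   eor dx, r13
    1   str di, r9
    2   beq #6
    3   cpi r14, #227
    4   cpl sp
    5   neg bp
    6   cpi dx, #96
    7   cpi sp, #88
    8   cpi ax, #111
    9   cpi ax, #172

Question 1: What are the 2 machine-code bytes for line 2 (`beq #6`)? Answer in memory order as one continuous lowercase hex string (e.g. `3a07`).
2. beq fields op=0x8:4|imm=6:12 → word 8006h → 80 06

8006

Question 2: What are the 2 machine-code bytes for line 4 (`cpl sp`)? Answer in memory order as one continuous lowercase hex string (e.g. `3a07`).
4700

4. cpl fields op=0x4:4|rd=7:4|pad=0:8 → word 4700h → 47 00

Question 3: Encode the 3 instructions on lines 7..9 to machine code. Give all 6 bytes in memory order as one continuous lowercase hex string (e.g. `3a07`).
e758e06fe0ac

7. cpi fields op=0xe:4|rd=7:4|imm=88:8 → word e758h → e7 58
8. cpi fields op=0xe:4|rd=0:4|imm=111:8 → word e06fh → e0 6f
9. cpi fields op=0xe:4|rd=0:4|imm=172:8 → word e0ach → e0 ac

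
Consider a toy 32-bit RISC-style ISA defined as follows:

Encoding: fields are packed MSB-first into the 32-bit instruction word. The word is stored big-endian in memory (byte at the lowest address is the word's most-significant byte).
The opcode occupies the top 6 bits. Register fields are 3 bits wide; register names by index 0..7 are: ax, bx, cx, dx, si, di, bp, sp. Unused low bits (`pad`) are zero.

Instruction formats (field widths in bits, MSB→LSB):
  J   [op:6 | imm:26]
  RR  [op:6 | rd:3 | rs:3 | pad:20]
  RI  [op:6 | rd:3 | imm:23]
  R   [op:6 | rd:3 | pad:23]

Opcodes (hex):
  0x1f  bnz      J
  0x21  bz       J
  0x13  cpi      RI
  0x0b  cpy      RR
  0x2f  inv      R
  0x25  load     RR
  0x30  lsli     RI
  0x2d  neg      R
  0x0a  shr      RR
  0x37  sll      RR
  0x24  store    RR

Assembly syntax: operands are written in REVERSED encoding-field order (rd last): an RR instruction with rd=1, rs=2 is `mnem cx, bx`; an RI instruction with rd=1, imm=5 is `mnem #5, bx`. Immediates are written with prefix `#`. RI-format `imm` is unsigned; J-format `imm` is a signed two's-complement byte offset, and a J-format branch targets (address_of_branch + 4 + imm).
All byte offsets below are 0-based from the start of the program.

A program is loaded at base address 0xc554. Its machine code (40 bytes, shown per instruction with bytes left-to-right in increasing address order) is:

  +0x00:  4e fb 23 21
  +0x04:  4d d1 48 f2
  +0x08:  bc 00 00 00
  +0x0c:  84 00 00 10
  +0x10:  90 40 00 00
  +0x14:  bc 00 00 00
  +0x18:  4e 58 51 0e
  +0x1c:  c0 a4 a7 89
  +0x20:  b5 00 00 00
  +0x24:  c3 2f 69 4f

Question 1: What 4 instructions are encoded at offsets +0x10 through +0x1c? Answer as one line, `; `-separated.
store si, ax; inv ax; cpi #5787918, si; lsli #2402185, bx

@+10  big-endian(90 40 00 00) = 0x90400000
  opcode bits[31:26]=0x24: store/RR
  rd: (w>>23)&0x7=0x0 → ax
  rs: (w>>20)&0x7=0x4 → si
@+14  big-endian(bc 00 00 00) = 0xbc000000
  opcode bits[31:26]=0x2f: inv/R
  rd: (w>>23)&0x7=0x0 → ax
@+18  big-endian(4e 58 51 0e) = 0x4e58510e
  opcode bits[31:26]=0x13: cpi/RI
  rd: (w>>23)&0x7=0x4 → si
  imm: (w>>0)&0x7fffff=0x58510e → #5787918
@+1c  big-endian(c0 a4 a7 89) = 0xc0a4a789
  opcode bits[31:26]=0x30: lsli/RI
  rd: (w>>23)&0x7=0x1 → bx
  imm: (w>>0)&0x7fffff=0x24a789 → #2402185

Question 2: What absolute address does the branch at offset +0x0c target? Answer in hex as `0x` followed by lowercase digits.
0xc574

@+0c  big-endian(84 00 00 10) = 0x84000010
  opcode bits[31:26]=0x21: bz/J
  [25:0] imm=16 = #16
  target = base 0xc554 + off 0x0c + 4 + imm 16 = 0xc574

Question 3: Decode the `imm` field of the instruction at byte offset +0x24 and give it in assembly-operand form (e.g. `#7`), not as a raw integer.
#3107151

[24] c3 2f 69 4f → 0xc32f694f
  opcode bits[31:26]=0x30: lsli/RI
  rd@[25:23]=0x6 ⇒ bp
  imm@[22:0]=0x2f694f ⇒ #3107151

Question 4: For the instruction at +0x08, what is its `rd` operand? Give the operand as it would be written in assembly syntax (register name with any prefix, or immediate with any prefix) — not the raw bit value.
@+08  big-endian(bc 00 00 00) = 0xbc000000
  op=0xbc000000>>26=0x2f ⇒ inv (R)
  [25:23] rd=0 = ax

ax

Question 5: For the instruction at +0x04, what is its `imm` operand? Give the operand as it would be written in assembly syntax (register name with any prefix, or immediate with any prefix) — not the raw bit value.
#5327090

[04] 4d d1 48 f2 → 0x4dd148f2
  op=0x4dd148f2>>26=0x13 ⇒ cpi (RI)
  rd: (w>>23)&0x7=0x3 → dx
  imm: (w>>0)&0x7fffff=0x5148f2 → #5327090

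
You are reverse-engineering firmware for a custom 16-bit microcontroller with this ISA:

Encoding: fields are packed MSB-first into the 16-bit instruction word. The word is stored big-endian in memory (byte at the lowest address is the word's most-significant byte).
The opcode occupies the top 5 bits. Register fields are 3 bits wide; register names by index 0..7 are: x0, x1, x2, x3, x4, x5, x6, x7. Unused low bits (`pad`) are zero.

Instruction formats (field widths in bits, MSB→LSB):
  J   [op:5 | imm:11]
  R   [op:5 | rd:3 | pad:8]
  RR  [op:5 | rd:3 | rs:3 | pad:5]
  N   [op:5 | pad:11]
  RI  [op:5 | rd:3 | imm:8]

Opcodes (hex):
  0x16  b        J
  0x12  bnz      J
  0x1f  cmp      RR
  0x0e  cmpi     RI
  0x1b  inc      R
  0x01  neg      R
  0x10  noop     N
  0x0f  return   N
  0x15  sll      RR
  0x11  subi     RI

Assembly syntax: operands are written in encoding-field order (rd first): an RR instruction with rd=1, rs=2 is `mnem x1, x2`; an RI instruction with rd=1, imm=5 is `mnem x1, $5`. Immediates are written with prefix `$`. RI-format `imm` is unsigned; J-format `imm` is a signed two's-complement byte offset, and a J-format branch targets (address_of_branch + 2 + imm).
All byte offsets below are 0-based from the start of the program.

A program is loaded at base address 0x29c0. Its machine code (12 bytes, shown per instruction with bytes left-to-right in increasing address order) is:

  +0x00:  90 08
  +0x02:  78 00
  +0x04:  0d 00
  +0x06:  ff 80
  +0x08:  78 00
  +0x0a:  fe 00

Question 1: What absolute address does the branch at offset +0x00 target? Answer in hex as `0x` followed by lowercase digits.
+0x00: 90 08 ⇒ word 0x9008 (big)
  top 5b → 0x12 → bnz [J]
  imm: (w>>0)&0x7ff=0x8 → $8
  target = base 0x29c0 + off 0x00 + 2 + imm 8 = 0x29ca

0x29ca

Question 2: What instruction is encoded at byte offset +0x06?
cmp x7, x4

+0x06: ff 80 ⇒ word 0xff80 (big)
  op=0xff80>>11=0x1f ⇒ cmp (RR)
  rd: (w>>8)&0x7=0x7 → x7
  rs: (w>>5)&0x7=0x4 → x4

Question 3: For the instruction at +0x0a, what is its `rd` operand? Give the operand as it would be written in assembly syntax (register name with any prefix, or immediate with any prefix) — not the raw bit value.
x6

@+0a  big-endian(fe 00) = 0xfe00
  top 5b → 0x1f → cmp [RR]
  rd@[10:8]=0x6 ⇒ x6
  rs@[7:5]=0x0 ⇒ x0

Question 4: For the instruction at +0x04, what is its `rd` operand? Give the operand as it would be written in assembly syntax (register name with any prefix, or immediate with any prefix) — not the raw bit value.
x5

[04] 0d 00 → 0x0d00
  op=0x0d00>>11=0x1 ⇒ neg (R)
  [10:8] rd=5 = x5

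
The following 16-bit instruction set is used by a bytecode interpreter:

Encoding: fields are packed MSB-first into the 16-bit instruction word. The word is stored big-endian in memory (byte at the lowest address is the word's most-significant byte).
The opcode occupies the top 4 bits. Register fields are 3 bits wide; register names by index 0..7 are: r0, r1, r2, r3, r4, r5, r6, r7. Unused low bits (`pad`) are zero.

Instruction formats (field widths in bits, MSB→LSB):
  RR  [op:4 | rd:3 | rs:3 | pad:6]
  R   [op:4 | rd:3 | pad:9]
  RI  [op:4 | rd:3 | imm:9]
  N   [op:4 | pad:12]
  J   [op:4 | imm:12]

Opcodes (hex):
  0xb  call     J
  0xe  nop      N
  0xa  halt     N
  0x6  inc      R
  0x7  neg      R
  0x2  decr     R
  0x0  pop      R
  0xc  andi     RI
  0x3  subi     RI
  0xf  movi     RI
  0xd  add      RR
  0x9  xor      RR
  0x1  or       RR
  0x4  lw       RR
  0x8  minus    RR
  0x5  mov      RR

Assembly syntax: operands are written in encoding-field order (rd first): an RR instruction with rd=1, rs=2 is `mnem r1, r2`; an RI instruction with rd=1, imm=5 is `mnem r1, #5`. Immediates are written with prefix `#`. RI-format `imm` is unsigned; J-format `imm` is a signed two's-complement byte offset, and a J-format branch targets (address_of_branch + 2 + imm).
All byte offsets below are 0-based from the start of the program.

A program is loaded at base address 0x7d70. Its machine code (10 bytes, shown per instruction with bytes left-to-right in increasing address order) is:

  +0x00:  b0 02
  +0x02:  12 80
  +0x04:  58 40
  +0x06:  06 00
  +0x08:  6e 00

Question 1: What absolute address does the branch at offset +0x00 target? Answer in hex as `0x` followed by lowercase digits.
+0x00: b0 02 ⇒ word 0xb002 (big)
  top 4b → 0xb → call [J]
  [11:0] imm=2 = #2
  target = base 0x7d70 + off 0x00 + 2 + imm 2 = 0x7d74

0x7d74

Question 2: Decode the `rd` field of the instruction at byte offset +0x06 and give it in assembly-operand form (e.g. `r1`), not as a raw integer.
r3

[06] 06 00 → 0x0600
  top 4b → 0x0 → pop [R]
  rd: (w>>9)&0x7=0x3 → r3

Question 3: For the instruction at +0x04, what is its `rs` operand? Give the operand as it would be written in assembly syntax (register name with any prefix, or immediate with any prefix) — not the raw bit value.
+0x04: 58 40 ⇒ word 0x5840 (big)
  opcode bits[15:12]=0x5: mov/RR
  [11:9] rd=4 = r4
  [8:6] rs=1 = r1

r1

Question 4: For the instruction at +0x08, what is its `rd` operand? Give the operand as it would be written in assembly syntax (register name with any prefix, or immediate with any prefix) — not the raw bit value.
r7

@+08  big-endian(6e 00) = 0x6e00
  op=0x6e00>>12=0x6 ⇒ inc (R)
  rd: (w>>9)&0x7=0x7 → r7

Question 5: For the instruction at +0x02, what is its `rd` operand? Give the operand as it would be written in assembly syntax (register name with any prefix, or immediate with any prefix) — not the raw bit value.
r1

@+02  big-endian(12 80) = 0x1280
  opcode bits[15:12]=0x1: or/RR
  rd: (w>>9)&0x7=0x1 → r1
  rs: (w>>6)&0x7=0x2 → r2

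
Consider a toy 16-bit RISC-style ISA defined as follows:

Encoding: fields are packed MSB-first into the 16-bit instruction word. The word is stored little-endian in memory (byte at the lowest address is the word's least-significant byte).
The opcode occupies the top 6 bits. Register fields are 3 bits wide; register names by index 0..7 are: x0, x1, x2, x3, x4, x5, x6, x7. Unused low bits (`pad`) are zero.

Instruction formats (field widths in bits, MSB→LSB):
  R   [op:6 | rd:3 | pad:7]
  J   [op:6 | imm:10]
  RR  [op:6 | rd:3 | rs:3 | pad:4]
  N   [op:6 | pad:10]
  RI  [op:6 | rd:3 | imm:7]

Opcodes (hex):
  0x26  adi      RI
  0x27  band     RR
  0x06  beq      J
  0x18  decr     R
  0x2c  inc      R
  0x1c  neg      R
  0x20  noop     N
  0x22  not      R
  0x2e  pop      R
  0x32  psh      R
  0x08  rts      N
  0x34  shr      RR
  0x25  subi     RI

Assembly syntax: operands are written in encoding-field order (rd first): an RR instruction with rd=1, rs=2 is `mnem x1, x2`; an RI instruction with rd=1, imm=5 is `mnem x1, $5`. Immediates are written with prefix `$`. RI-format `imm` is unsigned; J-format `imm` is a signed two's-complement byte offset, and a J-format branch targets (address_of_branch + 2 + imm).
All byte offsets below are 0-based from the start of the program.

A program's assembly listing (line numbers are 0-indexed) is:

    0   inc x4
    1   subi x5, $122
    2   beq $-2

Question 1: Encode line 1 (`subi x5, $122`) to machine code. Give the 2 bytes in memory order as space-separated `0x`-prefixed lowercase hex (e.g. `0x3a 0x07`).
0xfa 0x96

line 1 (subi): pack op=0x25:6|rd=5:3|imm=122:7 = 0x96fa; little→ fa 96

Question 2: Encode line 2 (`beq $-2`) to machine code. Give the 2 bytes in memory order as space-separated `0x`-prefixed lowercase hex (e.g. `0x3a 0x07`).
0xfe 0x1b

L2: beq op=0x6:6|imm=-2:10 ⇒ 0x1bfe ⇒ little fe 1b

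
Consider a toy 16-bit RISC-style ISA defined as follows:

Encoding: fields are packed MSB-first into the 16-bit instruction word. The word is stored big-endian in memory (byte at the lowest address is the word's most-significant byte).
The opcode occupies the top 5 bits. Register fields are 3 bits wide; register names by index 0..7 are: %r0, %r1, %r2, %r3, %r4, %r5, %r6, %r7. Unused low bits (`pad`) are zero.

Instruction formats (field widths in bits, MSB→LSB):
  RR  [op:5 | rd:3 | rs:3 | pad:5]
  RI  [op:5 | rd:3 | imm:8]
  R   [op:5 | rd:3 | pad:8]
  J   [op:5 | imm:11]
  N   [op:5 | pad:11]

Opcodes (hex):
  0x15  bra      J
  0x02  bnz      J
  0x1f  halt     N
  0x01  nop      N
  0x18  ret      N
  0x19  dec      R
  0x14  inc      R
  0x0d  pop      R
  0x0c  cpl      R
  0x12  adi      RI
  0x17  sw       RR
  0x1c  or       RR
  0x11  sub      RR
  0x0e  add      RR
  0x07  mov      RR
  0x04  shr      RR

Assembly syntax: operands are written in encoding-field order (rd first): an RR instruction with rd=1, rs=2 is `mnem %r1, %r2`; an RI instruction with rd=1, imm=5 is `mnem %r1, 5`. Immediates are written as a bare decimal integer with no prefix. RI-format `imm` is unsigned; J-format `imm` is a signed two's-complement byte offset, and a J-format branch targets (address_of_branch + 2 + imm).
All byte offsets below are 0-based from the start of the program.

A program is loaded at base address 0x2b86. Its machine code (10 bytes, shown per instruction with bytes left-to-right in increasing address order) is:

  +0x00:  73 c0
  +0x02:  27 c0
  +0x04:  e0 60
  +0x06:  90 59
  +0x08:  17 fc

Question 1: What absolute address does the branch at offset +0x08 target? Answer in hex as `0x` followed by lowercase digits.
off 0x08: read 17 fc as big → 0x17fc
  opcode bits[15:11]=0x2: bnz/J
  imm@[10:0]=0x7fc (s11→-4) ⇒ -4
  target = base 0x2b86 + off 0x08 + 2 + imm -4 = 0x2b8c

0x2b8c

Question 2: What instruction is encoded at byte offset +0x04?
or %r0, %r3

[04] e0 60 → 0xe060
  opcode bits[15:11]=0x1c: or/RR
  rd@[10:8]=0x0 ⇒ %r0
  rs@[7:5]=0x3 ⇒ %r3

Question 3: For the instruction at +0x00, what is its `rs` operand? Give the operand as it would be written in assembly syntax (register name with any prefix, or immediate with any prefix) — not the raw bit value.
%r6

[00] 73 c0 → 0x73c0
  op=0x73c0>>11=0xe ⇒ add (RR)
  rd@[10:8]=0x3 ⇒ %r3
  rs@[7:5]=0x6 ⇒ %r6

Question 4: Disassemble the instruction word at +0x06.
adi %r0, 89

+0x06: 90 59 ⇒ word 0x9059 (big)
  op=0x9059>>11=0x12 ⇒ adi (RI)
  rd: (w>>8)&0x7=0x0 → %r0
  imm: (w>>0)&0xff=0x59 → 89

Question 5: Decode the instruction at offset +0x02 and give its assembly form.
shr %r7, %r6

+0x02: 27 c0 ⇒ word 0x27c0 (big)
  opcode bits[15:11]=0x4: shr/RR
  [10:8] rd=7 = %r7
  [7:5] rs=6 = %r6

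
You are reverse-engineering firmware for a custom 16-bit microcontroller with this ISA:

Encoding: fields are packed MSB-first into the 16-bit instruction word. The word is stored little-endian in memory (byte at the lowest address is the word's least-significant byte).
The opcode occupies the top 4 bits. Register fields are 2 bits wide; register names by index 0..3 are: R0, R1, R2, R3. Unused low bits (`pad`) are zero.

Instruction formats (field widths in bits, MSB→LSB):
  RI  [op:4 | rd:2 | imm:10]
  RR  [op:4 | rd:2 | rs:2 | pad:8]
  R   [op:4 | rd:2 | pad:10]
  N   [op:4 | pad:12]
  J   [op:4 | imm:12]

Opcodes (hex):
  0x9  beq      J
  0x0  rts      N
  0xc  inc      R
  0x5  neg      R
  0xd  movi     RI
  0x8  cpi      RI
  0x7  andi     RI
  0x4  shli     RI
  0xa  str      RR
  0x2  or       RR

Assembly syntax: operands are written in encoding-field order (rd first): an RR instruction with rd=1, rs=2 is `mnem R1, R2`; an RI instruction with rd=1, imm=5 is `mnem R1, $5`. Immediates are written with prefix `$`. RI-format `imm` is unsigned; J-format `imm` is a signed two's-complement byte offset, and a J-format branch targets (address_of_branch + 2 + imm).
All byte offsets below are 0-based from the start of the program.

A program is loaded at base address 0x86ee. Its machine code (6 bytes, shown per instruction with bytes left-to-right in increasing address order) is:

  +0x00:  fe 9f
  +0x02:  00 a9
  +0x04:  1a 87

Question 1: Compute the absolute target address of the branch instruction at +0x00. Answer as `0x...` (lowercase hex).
@+00  little-endian(fe 9f) = 0x9ffe
  op=0x9ffe>>12=0x9 ⇒ beq (J)
  [11:0] imm=4094 (s12→-2) = $-2
  target = base 0x86ee + off 0x00 + 2 + imm -2 = 0x86ee

0x86ee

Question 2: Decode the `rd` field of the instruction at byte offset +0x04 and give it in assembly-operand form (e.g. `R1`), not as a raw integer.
@+04  little-endian(1a 87) = 0x871a
  top 4b → 0x8 → cpi [RI]
  rd@[11:10]=0x1 ⇒ R1
  imm@[9:0]=0x31a ⇒ $794

R1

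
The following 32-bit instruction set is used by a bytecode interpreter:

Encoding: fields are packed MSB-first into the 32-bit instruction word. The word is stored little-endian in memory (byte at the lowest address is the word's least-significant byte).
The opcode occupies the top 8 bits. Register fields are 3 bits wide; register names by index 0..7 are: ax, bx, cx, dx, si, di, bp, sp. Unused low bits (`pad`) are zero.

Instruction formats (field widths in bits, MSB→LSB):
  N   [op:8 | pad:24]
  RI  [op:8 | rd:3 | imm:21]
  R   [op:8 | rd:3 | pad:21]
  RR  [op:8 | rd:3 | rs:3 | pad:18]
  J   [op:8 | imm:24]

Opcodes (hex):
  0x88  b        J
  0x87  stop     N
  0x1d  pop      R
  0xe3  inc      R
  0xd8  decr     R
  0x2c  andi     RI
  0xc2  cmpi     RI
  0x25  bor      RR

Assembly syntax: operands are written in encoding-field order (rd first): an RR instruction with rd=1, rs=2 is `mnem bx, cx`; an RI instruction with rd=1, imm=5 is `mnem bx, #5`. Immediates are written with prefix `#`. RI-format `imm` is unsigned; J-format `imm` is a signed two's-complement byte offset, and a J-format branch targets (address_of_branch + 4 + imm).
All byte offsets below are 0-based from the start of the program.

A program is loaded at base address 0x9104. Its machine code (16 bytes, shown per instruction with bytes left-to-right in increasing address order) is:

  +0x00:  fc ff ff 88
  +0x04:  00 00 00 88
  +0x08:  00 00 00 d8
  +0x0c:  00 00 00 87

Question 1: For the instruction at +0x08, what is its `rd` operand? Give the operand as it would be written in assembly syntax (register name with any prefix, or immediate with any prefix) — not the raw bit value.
ax

[08] 00 00 00 d8 → 0xd8000000
  opcode bits[31:24]=0xd8: decr/R
  rd: (w>>21)&0x7=0x0 → ax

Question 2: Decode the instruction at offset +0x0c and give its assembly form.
+0x0c: 00 00 00 87 ⇒ word 0x87000000 (little)
  opcode bits[31:24]=0x87: stop/N

stop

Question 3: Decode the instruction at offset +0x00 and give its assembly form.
b #-4

off 0x00: read fc ff ff 88 as little → 0x88fffffc
  top 8b → 0x88 → b [J]
  imm: (w>>0)&0xffffff=0xfffffc (s24→-4) → #-4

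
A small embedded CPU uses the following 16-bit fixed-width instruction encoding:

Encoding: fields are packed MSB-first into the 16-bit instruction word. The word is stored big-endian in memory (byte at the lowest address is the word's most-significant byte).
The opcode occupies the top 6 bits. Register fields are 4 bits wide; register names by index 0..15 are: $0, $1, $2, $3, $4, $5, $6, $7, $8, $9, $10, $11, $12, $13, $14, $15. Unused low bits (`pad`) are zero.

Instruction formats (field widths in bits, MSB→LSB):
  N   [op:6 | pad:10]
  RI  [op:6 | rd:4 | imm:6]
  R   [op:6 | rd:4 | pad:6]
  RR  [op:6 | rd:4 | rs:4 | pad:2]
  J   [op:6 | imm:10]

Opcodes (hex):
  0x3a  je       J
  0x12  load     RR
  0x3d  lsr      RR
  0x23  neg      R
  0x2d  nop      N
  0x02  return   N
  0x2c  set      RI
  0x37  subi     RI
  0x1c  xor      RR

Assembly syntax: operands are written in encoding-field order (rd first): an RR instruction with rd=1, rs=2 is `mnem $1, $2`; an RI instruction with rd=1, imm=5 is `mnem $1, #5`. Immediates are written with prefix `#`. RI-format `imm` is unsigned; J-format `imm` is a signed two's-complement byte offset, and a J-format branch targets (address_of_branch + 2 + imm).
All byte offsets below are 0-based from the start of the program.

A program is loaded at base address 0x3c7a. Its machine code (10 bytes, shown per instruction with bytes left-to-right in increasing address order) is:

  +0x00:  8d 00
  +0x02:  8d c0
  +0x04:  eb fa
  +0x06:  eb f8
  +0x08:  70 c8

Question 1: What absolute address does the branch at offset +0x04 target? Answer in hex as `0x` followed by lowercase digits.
@+04  big-endian(eb fa) = 0xebfa
  top 6b → 0x3a → je [J]
  imm@[9:0]=0x3fa (s10→-6) ⇒ #-6
  target = base 0x3c7a + off 0x04 + 2 + imm -6 = 0x3c7a

0x3c7a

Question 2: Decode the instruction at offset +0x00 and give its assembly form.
neg $4

@+00  big-endian(8d 00) = 0x8d00
  op=0x8d00>>10=0x23 ⇒ neg (R)
  [9:6] rd=4 = $4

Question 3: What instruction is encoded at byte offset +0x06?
+0x06: eb f8 ⇒ word 0xebf8 (big)
  op=0xebf8>>10=0x3a ⇒ je (J)
  imm@[9:0]=0x3f8 (s10→-8) ⇒ #-8

je #-8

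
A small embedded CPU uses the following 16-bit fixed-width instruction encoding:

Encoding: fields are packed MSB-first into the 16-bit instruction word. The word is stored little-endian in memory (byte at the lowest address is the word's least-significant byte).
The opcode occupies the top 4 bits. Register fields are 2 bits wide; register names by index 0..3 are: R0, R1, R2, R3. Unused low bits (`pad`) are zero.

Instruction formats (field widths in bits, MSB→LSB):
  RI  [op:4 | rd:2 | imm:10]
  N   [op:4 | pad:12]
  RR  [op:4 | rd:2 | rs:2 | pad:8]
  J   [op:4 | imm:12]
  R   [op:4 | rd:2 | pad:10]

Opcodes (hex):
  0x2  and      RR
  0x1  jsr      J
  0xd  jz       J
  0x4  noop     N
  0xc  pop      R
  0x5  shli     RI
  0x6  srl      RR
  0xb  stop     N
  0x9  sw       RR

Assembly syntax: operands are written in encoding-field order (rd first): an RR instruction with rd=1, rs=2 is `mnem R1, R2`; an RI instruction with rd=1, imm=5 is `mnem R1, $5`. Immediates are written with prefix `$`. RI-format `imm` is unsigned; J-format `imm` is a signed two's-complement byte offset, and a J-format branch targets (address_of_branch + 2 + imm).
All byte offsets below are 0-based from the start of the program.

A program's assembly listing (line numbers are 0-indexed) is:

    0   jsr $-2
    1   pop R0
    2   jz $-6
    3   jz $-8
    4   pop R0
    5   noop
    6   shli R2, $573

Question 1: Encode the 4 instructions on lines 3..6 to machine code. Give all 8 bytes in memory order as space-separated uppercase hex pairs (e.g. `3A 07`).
F8 DF 00 C0 00 40 3D 5A

3. jz fields op=0xd:4|imm=-8:12 → word dff8h → f8 df
4. pop fields op=0xc:4|rd=0:2|pad=0:10 → word c000h → 00 c0
5. noop fields op=0x4:4|pad=0:12 → word 4000h → 00 40
6. shli fields op=0x5:4|rd=2:2|imm=573:10 → word 5a3dh → 3d 5a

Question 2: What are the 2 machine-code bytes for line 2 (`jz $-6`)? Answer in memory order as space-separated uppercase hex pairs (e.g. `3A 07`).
FA DF

2. jz fields op=0xd:4|imm=-6:12 → word dffah → fa df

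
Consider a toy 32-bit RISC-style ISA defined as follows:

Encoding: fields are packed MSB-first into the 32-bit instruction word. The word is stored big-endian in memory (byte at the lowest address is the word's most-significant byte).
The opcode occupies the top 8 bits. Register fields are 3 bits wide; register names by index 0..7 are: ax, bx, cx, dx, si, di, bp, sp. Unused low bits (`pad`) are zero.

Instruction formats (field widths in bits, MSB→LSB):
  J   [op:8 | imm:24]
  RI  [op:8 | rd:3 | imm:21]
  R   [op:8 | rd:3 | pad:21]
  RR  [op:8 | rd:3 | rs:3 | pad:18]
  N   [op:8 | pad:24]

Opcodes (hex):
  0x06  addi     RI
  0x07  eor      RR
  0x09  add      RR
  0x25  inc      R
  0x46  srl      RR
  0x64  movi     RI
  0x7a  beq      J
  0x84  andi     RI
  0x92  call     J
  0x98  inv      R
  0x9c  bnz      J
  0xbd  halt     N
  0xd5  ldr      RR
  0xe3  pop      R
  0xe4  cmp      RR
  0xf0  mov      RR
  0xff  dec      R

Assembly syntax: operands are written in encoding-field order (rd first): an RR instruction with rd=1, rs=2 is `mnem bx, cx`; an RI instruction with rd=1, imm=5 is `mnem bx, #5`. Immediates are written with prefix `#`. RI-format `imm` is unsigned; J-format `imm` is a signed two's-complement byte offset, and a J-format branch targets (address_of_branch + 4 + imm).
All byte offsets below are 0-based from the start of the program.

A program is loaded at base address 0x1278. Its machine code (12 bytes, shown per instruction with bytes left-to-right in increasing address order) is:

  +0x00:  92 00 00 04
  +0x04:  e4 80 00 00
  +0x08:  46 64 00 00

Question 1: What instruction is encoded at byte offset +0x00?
@+00  big-endian(92 00 00 04) = 0x92000004
  opcode bits[31:24]=0x92: call/J
  imm: (w>>0)&0xffffff=0x4 → #4

call #4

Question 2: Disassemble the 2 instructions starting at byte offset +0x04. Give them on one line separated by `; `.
cmp si, ax; srl dx, bx

off 0x04: read e4 80 00 00 as big → 0xe4800000
  op=0xe4800000>>24=0xe4 ⇒ cmp (RR)
  [23:21] rd=4 = si
  [20:18] rs=0 = ax
off 0x08: read 46 64 00 00 as big → 0x46640000
  op=0x46640000>>24=0x46 ⇒ srl (RR)
  [23:21] rd=3 = dx
  [20:18] rs=1 = bx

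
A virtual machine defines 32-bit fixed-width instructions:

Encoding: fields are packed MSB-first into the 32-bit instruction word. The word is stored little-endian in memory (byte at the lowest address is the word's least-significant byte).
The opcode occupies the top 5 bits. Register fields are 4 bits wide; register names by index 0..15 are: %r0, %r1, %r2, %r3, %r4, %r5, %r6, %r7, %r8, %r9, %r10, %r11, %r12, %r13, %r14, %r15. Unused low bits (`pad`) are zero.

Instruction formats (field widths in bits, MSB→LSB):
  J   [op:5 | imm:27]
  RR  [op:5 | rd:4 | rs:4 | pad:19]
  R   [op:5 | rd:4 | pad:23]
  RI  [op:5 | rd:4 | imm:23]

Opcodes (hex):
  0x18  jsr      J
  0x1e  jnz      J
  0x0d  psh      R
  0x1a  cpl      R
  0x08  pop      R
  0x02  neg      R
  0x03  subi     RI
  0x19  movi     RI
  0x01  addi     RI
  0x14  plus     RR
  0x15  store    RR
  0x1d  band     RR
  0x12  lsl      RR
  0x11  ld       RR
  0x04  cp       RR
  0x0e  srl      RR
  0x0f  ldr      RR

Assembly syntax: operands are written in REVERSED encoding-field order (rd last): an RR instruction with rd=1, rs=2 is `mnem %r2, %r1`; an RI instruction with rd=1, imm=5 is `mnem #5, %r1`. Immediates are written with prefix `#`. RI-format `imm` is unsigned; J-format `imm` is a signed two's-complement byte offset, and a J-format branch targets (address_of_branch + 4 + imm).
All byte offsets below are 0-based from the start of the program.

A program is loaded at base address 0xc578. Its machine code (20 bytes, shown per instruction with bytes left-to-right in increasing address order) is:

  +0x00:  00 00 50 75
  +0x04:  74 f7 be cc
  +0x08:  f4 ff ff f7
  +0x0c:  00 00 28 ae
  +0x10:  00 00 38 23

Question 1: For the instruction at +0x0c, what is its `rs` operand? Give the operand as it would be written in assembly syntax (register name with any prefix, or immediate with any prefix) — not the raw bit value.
@+0c  little-endian(00 00 28 ae) = 0xae280000
  op=0xae280000>>27=0x15 ⇒ store (RR)
  rd@[26:23]=0xc ⇒ %r12
  rs@[22:19]=0x5 ⇒ %r5

%r5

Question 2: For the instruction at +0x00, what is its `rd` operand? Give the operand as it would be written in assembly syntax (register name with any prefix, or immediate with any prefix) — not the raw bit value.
[00] 00 00 50 75 → 0x75500000
  op=0x75500000>>27=0xe ⇒ srl (RR)
  rd@[26:23]=0xa ⇒ %r10
  rs@[22:19]=0xa ⇒ %r10

%r10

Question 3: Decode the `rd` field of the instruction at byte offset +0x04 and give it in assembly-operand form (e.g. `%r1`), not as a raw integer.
%r9

+0x04: 74 f7 be cc ⇒ word 0xccbef774 (little)
  top 5b → 0x19 → movi [RI]
  [26:23] rd=9 = %r9
  [22:0] imm=4126580 = #4126580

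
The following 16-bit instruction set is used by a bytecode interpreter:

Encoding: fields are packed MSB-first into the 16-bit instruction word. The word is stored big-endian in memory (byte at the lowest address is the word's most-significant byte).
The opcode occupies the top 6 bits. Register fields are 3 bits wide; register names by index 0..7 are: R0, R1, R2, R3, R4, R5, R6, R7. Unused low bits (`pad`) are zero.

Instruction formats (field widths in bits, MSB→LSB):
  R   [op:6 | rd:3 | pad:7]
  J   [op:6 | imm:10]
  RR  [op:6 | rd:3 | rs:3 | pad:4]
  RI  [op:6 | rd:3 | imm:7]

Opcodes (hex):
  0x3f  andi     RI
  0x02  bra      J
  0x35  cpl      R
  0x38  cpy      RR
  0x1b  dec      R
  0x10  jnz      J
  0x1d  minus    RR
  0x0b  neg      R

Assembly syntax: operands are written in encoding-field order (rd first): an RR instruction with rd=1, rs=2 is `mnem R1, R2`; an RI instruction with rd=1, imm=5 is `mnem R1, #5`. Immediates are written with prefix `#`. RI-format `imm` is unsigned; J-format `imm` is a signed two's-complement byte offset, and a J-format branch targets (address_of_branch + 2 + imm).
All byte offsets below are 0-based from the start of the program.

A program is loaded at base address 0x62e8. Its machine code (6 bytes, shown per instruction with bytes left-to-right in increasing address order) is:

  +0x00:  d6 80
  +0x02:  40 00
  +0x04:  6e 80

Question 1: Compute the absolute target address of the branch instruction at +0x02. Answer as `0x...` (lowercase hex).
+0x02: 40 00 ⇒ word 0x4000 (big)
  op=0x4000>>10=0x10 ⇒ jnz (J)
  [9:0] imm=0 = #0
  target = base 0x62e8 + off 0x02 + 2 + imm 0 = 0x62ec

0x62ec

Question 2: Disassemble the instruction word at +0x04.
+0x04: 6e 80 ⇒ word 0x6e80 (big)
  opcode bits[15:10]=0x1b: dec/R
  rd@[9:7]=0x5 ⇒ R5

dec R5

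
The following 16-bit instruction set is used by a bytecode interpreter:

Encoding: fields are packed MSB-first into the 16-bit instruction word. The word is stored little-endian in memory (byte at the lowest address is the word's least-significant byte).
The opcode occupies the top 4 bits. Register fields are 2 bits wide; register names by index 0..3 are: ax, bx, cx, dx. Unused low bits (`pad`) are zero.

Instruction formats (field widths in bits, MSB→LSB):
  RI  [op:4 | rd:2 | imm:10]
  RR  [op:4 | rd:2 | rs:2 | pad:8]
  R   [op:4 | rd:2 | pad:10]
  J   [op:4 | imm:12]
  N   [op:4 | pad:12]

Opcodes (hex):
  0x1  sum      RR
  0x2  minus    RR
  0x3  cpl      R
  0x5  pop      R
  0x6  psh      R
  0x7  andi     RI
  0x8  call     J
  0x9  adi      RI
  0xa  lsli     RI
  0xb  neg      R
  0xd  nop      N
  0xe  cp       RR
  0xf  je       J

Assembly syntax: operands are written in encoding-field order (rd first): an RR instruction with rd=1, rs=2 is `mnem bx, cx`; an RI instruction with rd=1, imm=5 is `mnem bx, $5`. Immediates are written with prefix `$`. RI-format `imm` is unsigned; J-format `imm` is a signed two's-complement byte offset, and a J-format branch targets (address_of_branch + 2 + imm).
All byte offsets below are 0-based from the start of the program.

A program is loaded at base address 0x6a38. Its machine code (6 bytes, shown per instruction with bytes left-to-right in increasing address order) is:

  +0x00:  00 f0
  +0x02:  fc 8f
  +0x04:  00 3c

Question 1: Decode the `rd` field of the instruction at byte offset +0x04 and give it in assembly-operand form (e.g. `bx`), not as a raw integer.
dx

[04] 00 3c → 0x3c00
  opcode bits[15:12]=0x3: cpl/R
  rd@[11:10]=0x3 ⇒ dx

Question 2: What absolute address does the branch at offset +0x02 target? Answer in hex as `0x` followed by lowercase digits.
off 0x02: read fc 8f as little → 0x8ffc
  op=0x8ffc>>12=0x8 ⇒ call (J)
  imm: (w>>0)&0xfff=0xffc (s12→-4) → $-4
  target = base 0x6a38 + off 0x02 + 2 + imm -4 = 0x6a38

0x6a38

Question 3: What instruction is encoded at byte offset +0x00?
je $0

+0x00: 00 f0 ⇒ word 0xf000 (little)
  top 4b → 0xf → je [J]
  imm: (w>>0)&0xfff=0x0 → $0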